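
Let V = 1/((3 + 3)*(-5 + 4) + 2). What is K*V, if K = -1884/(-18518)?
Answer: -471/18518 ≈ -0.025435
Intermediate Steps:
V = -¼ (V = 1/(6*(-1) + 2) = 1/(-6 + 2) = 1/(-4) = -¼ ≈ -0.25000)
K = 942/9259 (K = -1884*(-1/18518) = 942/9259 ≈ 0.10174)
K*V = (942/9259)*(-¼) = -471/18518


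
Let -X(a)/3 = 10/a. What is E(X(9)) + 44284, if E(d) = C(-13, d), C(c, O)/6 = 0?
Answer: 44284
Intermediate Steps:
X(a) = -30/a
C(c, O) = 0 (C(c, O) = 6*0 = 0)
E(d) = 0
E(X(9)) + 44284 = 0 + 44284 = 44284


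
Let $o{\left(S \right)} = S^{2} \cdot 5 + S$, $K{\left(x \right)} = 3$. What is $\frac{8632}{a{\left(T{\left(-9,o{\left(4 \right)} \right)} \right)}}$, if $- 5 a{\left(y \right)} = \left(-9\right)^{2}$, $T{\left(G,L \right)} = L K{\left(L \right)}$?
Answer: $- \frac{43160}{81} \approx -532.84$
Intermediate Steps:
$o{\left(S \right)} = S + 5 S^{2}$ ($o{\left(S \right)} = 5 S^{2} + S = S + 5 S^{2}$)
$T{\left(G,L \right)} = 3 L$ ($T{\left(G,L \right)} = L 3 = 3 L$)
$a{\left(y \right)} = - \frac{81}{5}$ ($a{\left(y \right)} = - \frac{\left(-9\right)^{2}}{5} = \left(- \frac{1}{5}\right) 81 = - \frac{81}{5}$)
$\frac{8632}{a{\left(T{\left(-9,o{\left(4 \right)} \right)} \right)}} = \frac{8632}{- \frac{81}{5}} = 8632 \left(- \frac{5}{81}\right) = - \frac{43160}{81}$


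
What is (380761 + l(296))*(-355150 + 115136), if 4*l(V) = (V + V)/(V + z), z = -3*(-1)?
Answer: -27325038747618/299 ≈ -9.1388e+10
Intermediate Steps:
z = 3
l(V) = V/(2*(3 + V)) (l(V) = ((V + V)/(V + 3))/4 = ((2*V)/(3 + V))/4 = (2*V/(3 + V))/4 = V/(2*(3 + V)))
(380761 + l(296))*(-355150 + 115136) = (380761 + (1/2)*296/(3 + 296))*(-355150 + 115136) = (380761 + (1/2)*296/299)*(-240014) = (380761 + (1/2)*296*(1/299))*(-240014) = (380761 + 148/299)*(-240014) = (113847687/299)*(-240014) = -27325038747618/299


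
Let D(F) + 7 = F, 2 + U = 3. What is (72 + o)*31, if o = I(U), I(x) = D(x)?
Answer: 2046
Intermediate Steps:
U = 1 (U = -2 + 3 = 1)
D(F) = -7 + F
I(x) = -7 + x
o = -6 (o = -7 + 1 = -6)
(72 + o)*31 = (72 - 6)*31 = 66*31 = 2046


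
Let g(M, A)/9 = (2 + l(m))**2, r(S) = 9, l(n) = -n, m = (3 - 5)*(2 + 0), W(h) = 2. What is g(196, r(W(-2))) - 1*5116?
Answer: -4792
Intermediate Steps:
m = -4 (m = -2*2 = -4)
g(M, A) = 324 (g(M, A) = 9*(2 - 1*(-4))**2 = 9*(2 + 4)**2 = 9*6**2 = 9*36 = 324)
g(196, r(W(-2))) - 1*5116 = 324 - 1*5116 = 324 - 5116 = -4792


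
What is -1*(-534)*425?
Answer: 226950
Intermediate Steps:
-1*(-534)*425 = 534*425 = 226950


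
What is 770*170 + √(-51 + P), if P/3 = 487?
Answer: 130900 + √1410 ≈ 1.3094e+5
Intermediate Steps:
P = 1461 (P = 3*487 = 1461)
770*170 + √(-51 + P) = 770*170 + √(-51 + 1461) = 130900 + √1410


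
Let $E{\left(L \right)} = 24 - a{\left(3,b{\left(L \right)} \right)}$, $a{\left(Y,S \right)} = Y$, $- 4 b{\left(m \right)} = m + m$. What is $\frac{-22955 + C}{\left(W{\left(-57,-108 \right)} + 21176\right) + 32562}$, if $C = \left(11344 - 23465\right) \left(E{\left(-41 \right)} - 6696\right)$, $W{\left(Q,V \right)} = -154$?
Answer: $\frac{5055295}{3349} \approx 1509.5$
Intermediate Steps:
$b{\left(m \right)} = - \frac{m}{2}$ ($b{\left(m \right)} = - \frac{m + m}{4} = - \frac{2 m}{4} = - \frac{m}{2}$)
$E{\left(L \right)} = 21$ ($E{\left(L \right)} = 24 - 3 = 21$)
$C = 80907675$ ($C = \left(11344 - 23465\right) \left(21 - 6696\right) = \left(-12121\right) \left(-6675\right) = 80907675$)
$\frac{-22955 + C}{\left(W{\left(-57,-108 \right)} + 21176\right) + 32562} = \frac{-22955 + 80907675}{\left(-154 + 21176\right) + 32562} = \frac{80884720}{21022 + 32562} = \frac{80884720}{53584} = 80884720 \cdot \frac{1}{53584} = \frac{5055295}{3349}$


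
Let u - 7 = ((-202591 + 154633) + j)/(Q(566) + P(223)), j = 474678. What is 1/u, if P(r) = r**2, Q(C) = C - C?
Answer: 49729/774823 ≈ 0.064181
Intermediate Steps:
Q(C) = 0
u = 774823/49729 (u = 7 + ((-202591 + 154633) + 474678)/(0 + 223**2) = 7 + (-47958 + 474678)/(0 + 49729) = 7 + 426720/49729 = 774823/49729 ≈ 15.581)
1/u = 1/(774823/49729) = 49729/774823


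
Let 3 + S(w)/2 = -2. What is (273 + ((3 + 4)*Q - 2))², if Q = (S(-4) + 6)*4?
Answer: 25281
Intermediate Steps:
S(w) = -10 (S(w) = -6 + 2*(-2) = -6 - 4 = -10)
Q = -16 (Q = (-10 + 6)*4 = -4*4 = -16)
(273 + ((3 + 4)*Q - 2))² = (273 + ((3 + 4)*(-16) - 2))² = (273 + (7*(-16) - 2))² = (273 + (-112 - 2))² = (273 - 114)² = 159² = 25281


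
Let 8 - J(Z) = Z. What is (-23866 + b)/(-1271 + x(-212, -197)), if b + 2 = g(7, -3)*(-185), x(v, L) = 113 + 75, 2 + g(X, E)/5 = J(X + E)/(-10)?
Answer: 7216/361 ≈ 19.989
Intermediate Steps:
J(Z) = 8 - Z
g(X, E) = -14 + E/2 + X/2 (g(X, E) = -10 + 5*((8 - (X + E))/(-10)) = -10 + 5*((8 - (E + X))*(-⅒)) = -10 + 5*((8 + (-E - X))*(-⅒)) = -10 + 5*((8 - E - X)*(-⅒)) = -10 + 5*(-⅘ + E/10 + X/10) = -10 + (-4 + E/2 + X/2) = -14 + E/2 + X/2)
x(v, L) = 188
b = 2218 (b = -2 + (-14 + (½)*(-3) + (½)*7)*(-185) = -2 + (-14 - 3/2 + 7/2)*(-185) = -2 - 12*(-185) = -2 + 2220 = 2218)
(-23866 + b)/(-1271 + x(-212, -197)) = (-23866 + 2218)/(-1271 + 188) = -21648/(-1083) = -21648*(-1/1083) = 7216/361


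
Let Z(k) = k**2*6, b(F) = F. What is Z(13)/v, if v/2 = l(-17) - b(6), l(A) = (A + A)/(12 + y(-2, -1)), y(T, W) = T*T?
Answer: -312/5 ≈ -62.400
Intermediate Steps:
y(T, W) = T**2
l(A) = A/8 (l(A) = (A + A)/(12 + (-2)**2) = (2*A)/(12 + 4) = (2*A)/16 = (2*A)*(1/16) = A/8)
v = -65/4 (v = 2*((1/8)*(-17) - 1*6) = 2*(-17/8 - 6) = 2*(-65/8) = -65/4 ≈ -16.250)
Z(k) = 6*k**2
Z(13)/v = (6*13**2)/(-65/4) = (6*169)*(-4/65) = 1014*(-4/65) = -312/5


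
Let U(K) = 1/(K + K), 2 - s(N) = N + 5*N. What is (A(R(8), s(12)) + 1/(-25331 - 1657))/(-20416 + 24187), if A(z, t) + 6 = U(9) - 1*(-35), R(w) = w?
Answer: 2352451/305315244 ≈ 0.0077050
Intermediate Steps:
s(N) = 2 - 6*N (s(N) = 2 - (N + 5*N) = 2 - 6*N)
U(K) = 1/(2*K)
A(z, t) = 523/18 (A(z, t) = -6 + ((½)/9 - 1*(-35)) = -6 + ((½)*(⅑) + 35) = -6 + (1/18 + 35) = -6 + 631/18 = 523/18)
(A(R(8), s(12)) + 1/(-25331 - 1657))/(-20416 + 24187) = (523/18 + 1/(-25331 - 1657))/(-20416 + 24187) = (523/18 + 1/(-26988))/3771 = (523/18 - 1/26988)*(1/3771) = (2352451/80964)*(1/3771) = 2352451/305315244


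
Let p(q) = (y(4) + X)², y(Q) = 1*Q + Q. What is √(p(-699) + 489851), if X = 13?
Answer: 22*√1013 ≈ 700.21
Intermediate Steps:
y(Q) = 2*Q (y(Q) = Q + Q = 2*Q)
p(q) = 441 (p(q) = (2*4 + 13)² = (8 + 13)² = 21² = 441)
√(p(-699) + 489851) = √(441 + 489851) = √490292 = 22*√1013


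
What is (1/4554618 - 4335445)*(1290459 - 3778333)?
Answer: 24563148002113590433/2277309 ≈ 1.0786e+13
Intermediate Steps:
(1/4554618 - 4335445)*(1290459 - 3778333) = (1/4554618 - 4335445)*(-2487874) = -19746295835009/4554618*(-2487874) = 24563148002113590433/2277309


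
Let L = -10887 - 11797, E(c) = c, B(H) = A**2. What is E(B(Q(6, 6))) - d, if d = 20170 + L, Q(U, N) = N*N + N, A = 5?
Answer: 2539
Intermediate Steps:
Q(U, N) = N + N**2 (Q(U, N) = N**2 + N = N + N**2)
B(H) = 25 (B(H) = 5**2 = 25)
L = -22684
d = -2514 (d = 20170 - 22684 = -2514)
E(B(Q(6, 6))) - d = 25 - 1*(-2514) = 25 + 2514 = 2539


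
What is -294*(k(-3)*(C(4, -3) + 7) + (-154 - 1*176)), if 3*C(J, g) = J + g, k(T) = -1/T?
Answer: 288904/3 ≈ 96301.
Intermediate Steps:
C(J, g) = J/3 + g/3 (C(J, g) = (J + g)/3 = J/3 + g/3)
-294*(k(-3)*(C(4, -3) + 7) + (-154 - 1*176)) = -294*((-1/(-3))*(((⅓)*4 + (⅓)*(-3)) + 7) + (-154 - 1*176)) = -294*((-1*(-⅓))*((4/3 - 1) + 7) + (-154 - 176)) = -294*((⅓ + 7)/3 - 330) = -294*((⅓)*(22/3) - 330) = -294*(22/9 - 330) = -294*(-2948/9) = 288904/3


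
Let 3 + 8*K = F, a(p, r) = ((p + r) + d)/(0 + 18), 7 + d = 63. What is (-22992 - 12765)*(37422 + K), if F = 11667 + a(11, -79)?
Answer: -5560916721/4 ≈ -1.3902e+9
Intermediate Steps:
d = 56 (d = -7 + 63 = 56)
a(p, r) = 28/9 + p/18 + r/18 (a(p, r) = ((p + r) + 56)/(0 + 18) = (56 + p + r)/18 = (56 + p + r)*(1/18) = 28/9 + p/18 + r/18)
F = 34999/3 (F = 11667 + (28/9 + (1/18)*11 + (1/18)*(-79)) = 11667 + (28/9 + 11/18 - 79/18) = 11667 - 2/3 = 34999/3 ≈ 11666.)
K = 17495/12 (K = -3/8 + (1/8)*(34999/3) = -3/8 + 34999/24 = 17495/12 ≈ 1457.9)
(-22992 - 12765)*(37422 + K) = (-22992 - 12765)*(37422 + 17495/12) = -35757*466559/12 = -5560916721/4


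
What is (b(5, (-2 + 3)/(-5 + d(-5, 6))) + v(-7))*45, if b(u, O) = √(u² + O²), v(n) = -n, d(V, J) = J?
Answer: 315 + 45*√26 ≈ 544.46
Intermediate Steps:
b(u, O) = √(O² + u²)
(b(5, (-2 + 3)/(-5 + d(-5, 6))) + v(-7))*45 = (√(((-2 + 3)/(-5 + 6))² + 5²) - 1*(-7))*45 = (√((1/1)² + 25) + 7)*45 = (√((1*1)² + 25) + 7)*45 = (√(1² + 25) + 7)*45 = (√(1 + 25) + 7)*45 = (√26 + 7)*45 = (7 + √26)*45 = 315 + 45*√26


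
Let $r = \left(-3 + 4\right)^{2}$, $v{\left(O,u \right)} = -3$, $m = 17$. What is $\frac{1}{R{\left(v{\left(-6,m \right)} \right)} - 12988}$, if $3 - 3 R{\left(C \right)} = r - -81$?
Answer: $- \frac{3}{39043} \approx -7.6838 \cdot 10^{-5}$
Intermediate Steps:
$r = 1$ ($r = 1^{2} = 1$)
$R{\left(C \right)} = - \frac{79}{3}$ ($R{\left(C \right)} = 1 - \frac{1 - -81}{3} = 1 - \frac{1 + 81}{3} = 1 - \frac{82}{3} = - \frac{79}{3}$)
$\frac{1}{R{\left(v{\left(-6,m \right)} \right)} - 12988} = \frac{1}{- \frac{79}{3} - 12988} = \frac{1}{- \frac{39043}{3}} = - \frac{3}{39043}$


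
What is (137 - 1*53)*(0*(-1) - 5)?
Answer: -420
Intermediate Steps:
(137 - 1*53)*(0*(-1) - 5) = (137 - 53)*(0 - 5) = 84*(-5) = -420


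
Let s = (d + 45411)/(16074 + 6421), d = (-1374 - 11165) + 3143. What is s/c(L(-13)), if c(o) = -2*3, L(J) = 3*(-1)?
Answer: -2401/8998 ≈ -0.26684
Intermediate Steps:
L(J) = -3
d = -9396 (d = -12539 + 3143 = -9396)
c(o) = -6
s = 7203/4499 (s = (-9396 + 45411)/(16074 + 6421) = 36015/22495 = 36015*(1/22495) = 7203/4499 ≈ 1.6010)
s/c(L(-13)) = (7203/4499)/(-6) = (7203/4499)*(-⅙) = -2401/8998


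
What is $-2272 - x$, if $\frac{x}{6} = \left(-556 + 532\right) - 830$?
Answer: $2852$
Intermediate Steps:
$x = -5124$ ($x = 6 \left(\left(-556 + 532\right) - 830\right) = 6 \left(-24 - 830\right) = 6 \left(-854\right) = -5124$)
$-2272 - x = -2272 - -5124 = -2272 + 5124 = 2852$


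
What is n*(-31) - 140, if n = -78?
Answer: 2278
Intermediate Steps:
n*(-31) - 140 = -78*(-31) - 140 = 2418 - 140 = 2278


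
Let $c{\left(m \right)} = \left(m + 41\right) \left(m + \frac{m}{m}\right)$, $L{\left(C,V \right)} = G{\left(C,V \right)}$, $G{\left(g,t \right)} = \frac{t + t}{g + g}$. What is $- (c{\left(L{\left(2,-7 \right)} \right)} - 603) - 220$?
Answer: $\frac{1907}{4} \approx 476.75$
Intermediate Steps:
$G{\left(g,t \right)} = \frac{t}{g}$ ($G{\left(g,t \right)} = \frac{2 t}{2 g} = 2 t \frac{1}{2 g} = \frac{t}{g}$)
$L{\left(C,V \right)} = \frac{V}{C}$
$c{\left(m \right)} = \left(1 + m\right) \left(41 + m\right)$ ($c{\left(m \right)} = \left(41 + m\right) \left(m + 1\right) = \left(41 + m\right) \left(1 + m\right) = \left(1 + m\right) \left(41 + m\right)$)
$- (c{\left(L{\left(2,-7 \right)} \right)} - 603) - 220 = - (\left(41 + \left(- \frac{7}{2}\right)^{2} + 42 \left(- \frac{7}{2}\right)\right) - 603) - 220 = - (\left(41 + \frac{49}{4} - 147\right) - 603) - 220 = - (- \frac{375}{4} - 603) - 220 = \left(-1\right) \left(- \frac{2787}{4}\right) - 220 = \frac{2787}{4} - 220 = \frac{1907}{4}$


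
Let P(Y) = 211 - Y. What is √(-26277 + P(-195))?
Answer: I*√25871 ≈ 160.84*I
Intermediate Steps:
√(-26277 + P(-195)) = √(-26277 + (211 - 1*(-195))) = √(-26277 + (211 + 195)) = √(-26277 + 406) = √(-25871) = I*√25871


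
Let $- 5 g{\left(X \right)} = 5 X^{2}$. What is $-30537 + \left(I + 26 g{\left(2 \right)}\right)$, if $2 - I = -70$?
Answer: $-30569$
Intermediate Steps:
$I = 72$ ($I = 2 - -70 = 2 + 70 = 72$)
$g{\left(X \right)} = - X^{2}$ ($g{\left(X \right)} = - \frac{5 X^{2}}{5} = - X^{2}$)
$-30537 + \left(I + 26 g{\left(2 \right)}\right) = -30537 + \left(72 + 26 \left(- 2^{2}\right)\right) = -30537 + \left(72 + 26 \left(\left(-1\right) 4\right)\right) = -30537 + \left(72 + 26 \left(-4\right)\right) = -30537 + \left(72 - 104\right) = -30537 - 32 = -30569$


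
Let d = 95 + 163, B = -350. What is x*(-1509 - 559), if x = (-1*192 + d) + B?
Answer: 587312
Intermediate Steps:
d = 258
x = -284 (x = (-1*192 + 258) - 350 = (-192 + 258) - 350 = 66 - 350 = -284)
x*(-1509 - 559) = -284*(-1509 - 559) = -284*(-2068) = 587312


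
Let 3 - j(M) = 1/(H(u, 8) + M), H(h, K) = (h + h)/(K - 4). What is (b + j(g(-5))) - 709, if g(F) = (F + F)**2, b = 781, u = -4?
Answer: 7349/98 ≈ 74.990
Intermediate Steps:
H(h, K) = 2*h/(-4 + K) (H(h, K) = (2*h)/(-4 + K) = 2*h/(-4 + K))
g(F) = 4*F**2 (g(F) = (2*F)**2 = 4*F**2)
j(M) = 3 - 1/(-2 + M) (j(M) = 3 - 1/(2*(-4)/(-4 + 8) + M) = 3 - 1/(2*(-4)/4 + M) = 3 - 1/(2*(-4)*(1/4) + M) = 3 - 1/(-2 + M))
(b + j(g(-5))) - 709 = (781 + (-7 + 3*(4*(-5)**2))/(-2 + 4*(-5)**2)) - 709 = (781 + (-7 + 3*(4*25))/(-2 + 4*25)) - 709 = (781 + (-7 + 3*100)/(-2 + 100)) - 709 = (781 + (-7 + 300)/98) - 709 = (781 + (1/98)*293) - 709 = (781 + 293/98) - 709 = 76831/98 - 709 = 7349/98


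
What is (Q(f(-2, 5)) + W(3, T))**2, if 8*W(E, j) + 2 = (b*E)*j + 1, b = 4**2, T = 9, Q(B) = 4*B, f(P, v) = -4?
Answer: 91809/64 ≈ 1434.5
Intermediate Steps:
b = 16
W(E, j) = -1/8 + 2*E*j (W(E, j) = -1/4 + ((16*E)*j + 1)/8 = -1/4 + (16*E*j + 1)/8 = -1/4 + (1 + 16*E*j)/8 = -1/4 + (1/8 + 2*E*j) = -1/8 + 2*E*j)
(Q(f(-2, 5)) + W(3, T))**2 = (4*(-4) + (-1/8 + 2*3*9))**2 = (-16 + (-1/8 + 54))**2 = (-16 + 431/8)**2 = (303/8)**2 = 91809/64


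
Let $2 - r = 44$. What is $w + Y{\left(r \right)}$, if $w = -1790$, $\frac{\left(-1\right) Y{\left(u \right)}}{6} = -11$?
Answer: $-1724$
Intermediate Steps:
$r = -42$ ($r = 2 - 44 = -42$)
$Y{\left(u \right)} = 66$ ($Y{\left(u \right)} = \left(-6\right) \left(-11\right) = 66$)
$w + Y{\left(r \right)} = -1790 + 66 = -1724$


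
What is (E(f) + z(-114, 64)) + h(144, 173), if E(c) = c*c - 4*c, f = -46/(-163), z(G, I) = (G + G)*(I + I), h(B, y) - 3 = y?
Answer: -770741428/26569 ≈ -29009.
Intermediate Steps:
h(B, y) = 3 + y
z(G, I) = 4*G*I (z(G, I) = (2*G)*(2*I) = 4*G*I)
f = 46/163 (f = -46*(-1/163) = 46/163 ≈ 0.28221)
E(c) = c² - 4*c
(E(f) + z(-114, 64)) + h(144, 173) = (46*(-4 + 46/163)/163 + 4*(-114)*64) + (3 + 173) = ((46/163)*(-606/163) - 29184) + 176 = (-27876/26569 - 29184) + 176 = -775417572/26569 + 176 = -770741428/26569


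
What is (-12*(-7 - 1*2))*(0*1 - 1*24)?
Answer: -2592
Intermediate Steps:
(-12*(-7 - 1*2))*(0*1 - 1*24) = (-12*(-7 - 2))*(0 - 24) = -12*(-9)*(-24) = 108*(-24) = -2592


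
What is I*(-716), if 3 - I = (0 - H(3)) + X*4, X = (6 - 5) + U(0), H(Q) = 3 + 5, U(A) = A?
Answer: -5012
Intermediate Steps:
H(Q) = 8
X = 1 (X = (6 - 5) + 0 = 1 + 0 = 1)
I = 7 (I = 3 - ((0 - 1*8) + 1*4) = 3 - ((0 - 8) + 4) = 3 - (-8 + 4) = 3 - 1*(-4) = 3 + 4 = 7)
I*(-716) = 7*(-716) = -5012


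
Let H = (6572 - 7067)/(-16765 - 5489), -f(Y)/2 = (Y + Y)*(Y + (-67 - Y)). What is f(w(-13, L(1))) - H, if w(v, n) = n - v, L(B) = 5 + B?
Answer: 37772291/7418 ≈ 5092.0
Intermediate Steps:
f(Y) = 268*Y (f(Y) = -2*(Y + Y)*(Y + (-67 - Y)) = -2*2*Y*(-67) = -(-268)*Y = 268*Y)
H = 165/7418 (H = -495/(-22254) = -495*(-1/22254) = 165/7418 ≈ 0.022243)
f(w(-13, L(1))) - H = 268*((5 + 1) - 1*(-13)) - 1*165/7418 = 268*(6 + 13) - 165/7418 = 268*19 - 165/7418 = 5092 - 165/7418 = 37772291/7418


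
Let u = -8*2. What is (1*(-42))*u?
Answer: 672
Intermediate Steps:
u = -16
(1*(-42))*u = (1*(-42))*(-16) = -42*(-16) = 672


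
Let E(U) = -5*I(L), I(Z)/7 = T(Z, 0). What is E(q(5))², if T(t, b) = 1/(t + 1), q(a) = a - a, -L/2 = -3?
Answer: 25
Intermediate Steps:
L = 6 (L = -2*(-3) = 6)
q(a) = 0
T(t, b) = 1/(1 + t)
I(Z) = 7/(1 + Z)
E(U) = -5 (E(U) = -35/(1 + 6) = -35/7 = -5*1 = -5)
E(q(5))² = (-5)² = 25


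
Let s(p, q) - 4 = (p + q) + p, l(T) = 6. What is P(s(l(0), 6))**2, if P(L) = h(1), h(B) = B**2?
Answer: 1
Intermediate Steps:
s(p, q) = 4 + q + 2*p (s(p, q) = 4 + ((p + q) + p) = 4 + (q + 2*p) = 4 + q + 2*p)
P(L) = 1 (P(L) = 1**2 = 1)
P(s(l(0), 6))**2 = 1**2 = 1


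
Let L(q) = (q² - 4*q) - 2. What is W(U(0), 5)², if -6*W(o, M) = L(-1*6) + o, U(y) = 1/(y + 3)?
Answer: 30625/324 ≈ 94.522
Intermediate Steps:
L(q) = -2 + q² - 4*q
U(y) = 1/(3 + y)
W(o, M) = -29/3 - o/6 (W(o, M) = -((-2 + (-1*6)² - (-4)*6) + o)/6 = -((-2 + (-6)² - 4*(-6)) + o)/6 = -((-2 + 36 + 24) + o)/6 = -(58 + o)/6 = -29/3 - o/6)
W(U(0), 5)² = (-29/3 - 1/(6*(3 + 0)))² = (-29/3 - ⅙/3)² = (-29/3 - ⅙*⅓)² = (-29/3 - 1/18)² = (-175/18)² = 30625/324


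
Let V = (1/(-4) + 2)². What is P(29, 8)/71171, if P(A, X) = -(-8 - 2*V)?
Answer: 113/569368 ≈ 0.00019847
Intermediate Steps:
V = 49/16 (V = (-¼ + 2)² = (7/4)² = 49/16 ≈ 3.0625)
P(A, X) = 113/8 (P(A, X) = -(-8 - 2*49/16) = -(-8 - 49/8) = -1*(-113/8) = 113/8)
P(29, 8)/71171 = (113/8)/71171 = (113/8)*(1/71171) = 113/569368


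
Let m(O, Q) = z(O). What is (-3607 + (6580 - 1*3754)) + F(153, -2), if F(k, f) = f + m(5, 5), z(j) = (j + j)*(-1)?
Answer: -793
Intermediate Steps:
z(j) = -2*j (z(j) = (2*j)*(-1) = -2*j)
m(O, Q) = -2*O
F(k, f) = -10 + f (F(k, f) = f - 2*5 = f - 10 = -10 + f)
(-3607 + (6580 - 1*3754)) + F(153, -2) = (-3607 + (6580 - 1*3754)) + (-10 - 2) = (-3607 + (6580 - 3754)) - 12 = (-3607 + 2826) - 12 = -781 - 12 = -793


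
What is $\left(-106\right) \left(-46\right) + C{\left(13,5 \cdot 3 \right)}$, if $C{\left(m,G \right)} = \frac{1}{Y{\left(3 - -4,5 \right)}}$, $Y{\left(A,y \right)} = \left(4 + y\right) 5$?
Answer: $\frac{219421}{45} \approx 4876.0$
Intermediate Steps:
$Y{\left(A,y \right)} = 20 + 5 y$
$C{\left(m,G \right)} = \frac{1}{45}$ ($C{\left(m,G \right)} = \frac{1}{20 + 5 \cdot 5} = \frac{1}{20 + 25} = \frac{1}{45}$)
$\left(-106\right) \left(-46\right) + C{\left(13,5 \cdot 3 \right)} = \left(-106\right) \left(-46\right) + \frac{1}{45} = 4876 + \frac{1}{45} = \frac{219421}{45}$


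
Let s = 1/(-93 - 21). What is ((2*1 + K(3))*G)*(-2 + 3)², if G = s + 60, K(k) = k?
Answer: 34195/114 ≈ 299.96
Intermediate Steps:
s = -1/114 (s = 1/(-114) = -1/114 ≈ -0.0087719)
G = 6839/114 (G = -1/114 + 60 = 6839/114 ≈ 59.991)
((2*1 + K(3))*G)*(-2 + 3)² = ((2*1 + 3)*(6839/114))*(-2 + 3)² = ((2 + 3)*(6839/114))*1² = (5*(6839/114))*1 = (34195/114)*1 = 34195/114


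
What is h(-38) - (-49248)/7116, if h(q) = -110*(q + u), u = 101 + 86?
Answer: -9715166/593 ≈ -16383.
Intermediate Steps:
u = 187
h(q) = -20570 - 110*q (h(q) = -110*(q + 187) = -110*(187 + q) = -20570 - 110*q)
h(-38) - (-49248)/7116 = (-20570 - 110*(-38)) - (-49248)/7116 = (-20570 + 4180) - (-49248)/7116 = -16390 - 1*(-4104/593) = -16390 + 4104/593 = -9715166/593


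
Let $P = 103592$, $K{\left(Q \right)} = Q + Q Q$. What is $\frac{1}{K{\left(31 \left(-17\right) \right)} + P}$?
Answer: $\frac{1}{380794} \approx 2.6261 \cdot 10^{-6}$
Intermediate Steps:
$K{\left(Q \right)} = Q + Q^{2}$
$\frac{1}{K{\left(31 \left(-17\right) \right)} + P} = \frac{1}{31 \left(-17\right) \left(1 + 31 \left(-17\right)\right) + 103592} = \frac{1}{- 527 \left(1 - 527\right) + 103592} = \frac{1}{\left(-527\right) \left(-526\right) + 103592} = \frac{1}{277202 + 103592} = \frac{1}{380794}$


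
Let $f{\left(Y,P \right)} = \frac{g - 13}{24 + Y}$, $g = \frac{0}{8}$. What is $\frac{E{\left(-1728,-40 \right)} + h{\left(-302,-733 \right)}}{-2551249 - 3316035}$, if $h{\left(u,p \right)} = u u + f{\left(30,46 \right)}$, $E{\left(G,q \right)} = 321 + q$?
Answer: $- \frac{4940177}{316833336} \approx -0.015592$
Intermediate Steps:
$g = 0$ ($g = 0 \cdot \frac{1}{8} = 0$)
$f{\left(Y,P \right)} = - \frac{13}{24 + Y}$ ($f{\left(Y,P \right)} = \frac{0 - 13}{24 + Y} = - \frac{13}{24 + Y}$)
$h{\left(u,p \right)} = - \frac{13}{54} + u^{2}$ ($h{\left(u,p \right)} = u u - \frac{13}{24 + 30} = u^{2} - \frac{13}{54} = - \frac{13}{54} + u^{2}$)
$\frac{E{\left(-1728,-40 \right)} + h{\left(-302,-733 \right)}}{-2551249 - 3316035} = \frac{\left(321 - 40\right) - \left(\frac{13}{54} - \left(-302\right)^{2}\right)}{-2551249 - 3316035} = \frac{281 + \left(- \frac{13}{54} + 91204\right)}{-5867284} = \left(281 + \frac{4925003}{54}\right) \left(- \frac{1}{5867284}\right) = \frac{4940177}{54} \left(- \frac{1}{5867284}\right) = - \frac{4940177}{316833336}$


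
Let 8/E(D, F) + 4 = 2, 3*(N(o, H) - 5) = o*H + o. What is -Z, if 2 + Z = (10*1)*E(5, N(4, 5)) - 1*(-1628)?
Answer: -1586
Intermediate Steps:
N(o, H) = 5 + o/3 + H*o/3 (N(o, H) = 5 + (o*H + o)/3 = 5 + (H*o + o)/3 = 5 + (o + H*o)/3 = 5 + (o/3 + H*o/3) = 5 + o/3 + H*o/3)
E(D, F) = -4 (E(D, F) = 8/(-4 + 2) = 8/(-2) = 8*(-1/2) = -4)
Z = 1586 (Z = -2 + ((10*1)*(-4) - 1*(-1628)) = -2 + (10*(-4) + 1628) = -2 + (-40 + 1628) = -2 + 1588 = 1586)
-Z = -1*1586 = -1586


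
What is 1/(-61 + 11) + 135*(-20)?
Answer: -135001/50 ≈ -2700.0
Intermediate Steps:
1/(-61 + 11) + 135*(-20) = 1/(-50) - 2700 = -1/50 - 2700 = -135001/50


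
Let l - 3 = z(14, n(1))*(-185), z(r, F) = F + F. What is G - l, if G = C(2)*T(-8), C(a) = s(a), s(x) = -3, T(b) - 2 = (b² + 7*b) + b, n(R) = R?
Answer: 361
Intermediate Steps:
T(b) = 2 + b² + 8*b (T(b) = 2 + ((b² + 7*b) + b) = 2 + (b² + 8*b) = 2 + b² + 8*b)
z(r, F) = 2*F
l = -367 (l = 3 + (2*1)*(-185) = 3 + 2*(-185) = 3 - 370 = -367)
C(a) = -3
G = -6 (G = -3*(2 + (-8)² + 8*(-8)) = -3*(2 + 64 - 64) = -3*2 = -6)
G - l = -6 - 1*(-367) = -6 + 367 = 361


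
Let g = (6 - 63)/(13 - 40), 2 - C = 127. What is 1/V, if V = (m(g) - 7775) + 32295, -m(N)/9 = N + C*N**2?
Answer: 9/265634 ≈ 3.3881e-5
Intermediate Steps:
C = -125 (C = 2 - 1*127 = 2 - 127 = -125)
g = 19/9 (g = -57/(-27) = -57*(-1/27) = 19/9 ≈ 2.1111)
m(N) = -9*N + 1125*N**2 (m(N) = -9*(N - 125*N**2) = -9*N + 1125*N**2)
V = 265634/9 (V = (9*(19/9)*(-1 + 125*(19/9)) - 7775) + 32295 = (9*(19/9)*(-1 + 2375/9) - 7775) + 32295 = (9*(19/9)*(2366/9) - 7775) + 32295 = (44954/9 - 7775) + 32295 = -25021/9 + 32295 = 265634/9 ≈ 29515.)
1/V = 1/(265634/9) = 9/265634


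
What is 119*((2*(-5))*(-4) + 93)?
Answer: 15827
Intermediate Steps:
119*((2*(-5))*(-4) + 93) = 119*(-10*(-4) + 93) = 119*(40 + 93) = 119*133 = 15827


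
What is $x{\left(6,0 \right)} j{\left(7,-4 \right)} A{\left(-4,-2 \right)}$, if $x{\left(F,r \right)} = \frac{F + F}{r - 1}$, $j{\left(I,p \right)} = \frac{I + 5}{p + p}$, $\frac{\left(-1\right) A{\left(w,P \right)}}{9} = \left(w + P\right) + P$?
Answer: $1296$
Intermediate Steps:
$A{\left(w,P \right)} = - 18 P - 9 w$ ($A{\left(w,P \right)} = - 9 \left(\left(w + P\right) + P\right) = - 9 \left(\left(P + w\right) + P\right) = - 9 \left(w + 2 P\right) = - 18 P - 9 w$)
$j{\left(I,p \right)} = \frac{5 + I}{2 p}$
$x{\left(F,r \right)} = \frac{2 F}{-1 + r}$
$x{\left(6,0 \right)} j{\left(7,-4 \right)} A{\left(-4,-2 \right)} = 2 \cdot 6 \frac{1}{-1 + 0} \frac{5 + 7}{2 \left(-4\right)} \left(\left(-18\right) \left(-2\right) - -36\right) = 2 \cdot 6 \frac{1}{-1} \cdot \frac{1}{2} \left(- \frac{1}{4}\right) 12 \left(36 + 36\right) = 2 \cdot 6 \left(-1\right) \left(- \frac{3}{2}\right) 72 = \left(-12\right) \left(- \frac{3}{2}\right) 72 = 18 \cdot 72 = 1296$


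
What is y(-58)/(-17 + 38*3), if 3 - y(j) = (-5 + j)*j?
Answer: -3651/97 ≈ -37.639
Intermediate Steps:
y(j) = 3 - j*(-5 + j) (y(j) = 3 - (-5 + j)*j = 3 - j*(-5 + j))
y(-58)/(-17 + 38*3) = (3 - 1*(-58)² + 5*(-58))/(-17 + 38*3) = (3 - 1*3364 - 290)/(-17 + 114) = (3 - 3364 - 290)/97 = -3651*1/97 = -3651/97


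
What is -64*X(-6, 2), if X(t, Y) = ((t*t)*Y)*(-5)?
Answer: 23040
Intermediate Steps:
X(t, Y) = -5*Y*t² (X(t, Y) = (t²*Y)*(-5) = (Y*t²)*(-5) = -5*Y*t²)
-64*X(-6, 2) = -(-320)*2*(-6)² = -(-320)*2*36 = -64*(-360) = 23040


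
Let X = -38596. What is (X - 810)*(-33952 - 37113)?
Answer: 2800387390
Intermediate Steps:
(X - 810)*(-33952 - 37113) = (-38596 - 810)*(-33952 - 37113) = -39406*(-71065) = 2800387390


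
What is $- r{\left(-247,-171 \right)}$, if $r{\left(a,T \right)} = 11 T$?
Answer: $1881$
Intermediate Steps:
$- r{\left(-247,-171 \right)} = - 11 \left(-171\right) = \left(-1\right) \left(-1881\right) = 1881$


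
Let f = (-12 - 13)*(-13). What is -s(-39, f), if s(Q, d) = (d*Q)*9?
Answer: 114075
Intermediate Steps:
f = 325 (f = -25*(-13) = 325)
s(Q, d) = 9*Q*d (s(Q, d) = (Q*d)*9 = 9*Q*d)
-s(-39, f) = -9*(-39)*325 = -1*(-114075) = 114075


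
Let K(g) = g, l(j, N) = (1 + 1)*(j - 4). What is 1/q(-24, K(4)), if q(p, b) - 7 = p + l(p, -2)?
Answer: -1/73 ≈ -0.013699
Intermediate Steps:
l(j, N) = -8 + 2*j (l(j, N) = 2*(-4 + j) = -8 + 2*j)
q(p, b) = -1 + 3*p (q(p, b) = 7 + (p + (-8 + 2*p)) = 7 + (-8 + 3*p) = -1 + 3*p)
1/q(-24, K(4)) = 1/(-1 + 3*(-24)) = 1/(-1 - 72) = 1/(-73) = -1/73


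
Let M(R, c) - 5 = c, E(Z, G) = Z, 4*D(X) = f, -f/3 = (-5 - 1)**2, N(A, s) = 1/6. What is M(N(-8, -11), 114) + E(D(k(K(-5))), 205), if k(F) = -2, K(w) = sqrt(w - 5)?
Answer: 92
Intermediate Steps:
K(w) = sqrt(-5 + w)
N(A, s) = 1/6
f = -108 (f = -3*(-5 - 1)**2 = -3*(-6)**2 = -3*36 = -108)
D(X) = -27 (D(X) = (1/4)*(-108) = -27)
M(R, c) = 5 + c
M(N(-8, -11), 114) + E(D(k(K(-5))), 205) = (5 + 114) - 27 = 119 - 27 = 92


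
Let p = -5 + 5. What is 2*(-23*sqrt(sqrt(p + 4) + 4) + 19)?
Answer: 38 - 46*sqrt(6) ≈ -74.677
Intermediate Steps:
p = 0
2*(-23*sqrt(sqrt(p + 4) + 4) + 19) = 2*(-23*sqrt(sqrt(0 + 4) + 4) + 19) = 2*(-23*sqrt(sqrt(4) + 4) + 19) = 2*(-23*sqrt(2 + 4) + 19) = 2*(-23*sqrt(6) + 19) = 2*(19 - 23*sqrt(6)) = 38 - 46*sqrt(6)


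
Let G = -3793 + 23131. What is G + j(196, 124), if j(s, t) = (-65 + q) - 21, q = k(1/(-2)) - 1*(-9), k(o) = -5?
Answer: 19256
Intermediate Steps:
q = 4 (q = -5 - 1*(-9) = -5 + 9 = 4)
j(s, t) = -82 (j(s, t) = (-65 + 4) - 21 = -61 - 21 = -82)
G = 19338
G + j(196, 124) = 19338 - 82 = 19256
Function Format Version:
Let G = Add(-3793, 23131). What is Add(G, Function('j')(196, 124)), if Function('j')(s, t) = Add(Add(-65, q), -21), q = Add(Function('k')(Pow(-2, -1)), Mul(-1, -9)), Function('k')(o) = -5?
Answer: 19256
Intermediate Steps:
q = 4 (q = Add(-5, Mul(-1, -9)) = Add(-5, 9) = 4)
Function('j')(s, t) = -82 (Function('j')(s, t) = Add(Add(-65, 4), -21) = Add(-61, -21) = -82)
G = 19338
Add(G, Function('j')(196, 124)) = Add(19338, -82) = 19256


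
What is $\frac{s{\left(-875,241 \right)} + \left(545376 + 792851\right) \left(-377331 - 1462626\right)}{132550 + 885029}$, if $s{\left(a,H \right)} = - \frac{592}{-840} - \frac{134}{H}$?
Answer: $- \frac{62307998847524131}{25749836595} \approx -2.4197 \cdot 10^{6}$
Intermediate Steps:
$s{\left(a,H \right)} = \frac{74}{105} - \frac{134}{H}$ ($s{\left(a,H \right)} = \left(-592\right) \left(- \frac{1}{840}\right) - \frac{134}{H} = \frac{74}{105} - \frac{134}{H}$)
$\frac{s{\left(-875,241 \right)} + \left(545376 + 792851\right) \left(-377331 - 1462626\right)}{132550 + 885029} = \frac{\left(\frac{74}{105} - \frac{134}{241}\right) + \left(545376 + 792851\right) \left(-377331 - 1462626\right)}{132550 + 885029} = \frac{\left(\frac{74}{105} - \frac{134}{241}\right) + 1338227 \left(-1839957\right)}{1017579} = \left(\left(\frac{74}{105} - \frac{134}{241}\right) - 2462280136239\right) \frac{1}{1017579} = \left(\frac{3764}{25305} - 2462280136239\right) \frac{1}{1017579} = \left(- \frac{62307998847524131}{25305}\right) \frac{1}{1017579} = - \frac{62307998847524131}{25749836595}$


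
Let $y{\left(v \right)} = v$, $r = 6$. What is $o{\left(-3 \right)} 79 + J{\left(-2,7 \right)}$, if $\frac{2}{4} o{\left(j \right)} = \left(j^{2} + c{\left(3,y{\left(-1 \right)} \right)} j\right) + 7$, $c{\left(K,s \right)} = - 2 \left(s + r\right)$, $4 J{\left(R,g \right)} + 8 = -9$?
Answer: $\frac{29055}{4} \approx 7263.8$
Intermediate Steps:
$J{\left(R,g \right)} = - \frac{17}{4}$ ($J{\left(R,g \right)} = -2 + \frac{1}{4} \left(-9\right) = -2 - \frac{9}{4} = - \frac{17}{4}$)
$c{\left(K,s \right)} = -12 - 2 s$ ($c{\left(K,s \right)} = - 2 \left(s + 6\right) = - 2 \left(6 + s\right) = -12 - 2 s$)
$o{\left(j \right)} = 14 - 20 j + 2 j^{2}$ ($o{\left(j \right)} = 2 \left(\left(j^{2} + \left(-12 - -2\right) j\right) + 7\right) = 2 \left(\left(j^{2} + \left(-12 + 2\right) j\right) + 7\right) = 2 \left(\left(j^{2} - 10 j\right) + 7\right) = 2 \left(7 + j^{2} - 10 j\right) = 14 - 20 j + 2 j^{2}$)
$o{\left(-3 \right)} 79 + J{\left(-2,7 \right)} = \left(14 - -60 + 2 \left(-3\right)^{2}\right) 79 - \frac{17}{4} = \left(14 + 60 + 2 \cdot 9\right) 79 - \frac{17}{4} = \left(14 + 60 + 18\right) 79 - \frac{17}{4} = 92 \cdot 79 - \frac{17}{4} = 7268 - \frac{17}{4} = \frac{29055}{4}$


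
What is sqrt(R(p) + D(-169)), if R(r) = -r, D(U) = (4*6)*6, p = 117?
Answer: 3*sqrt(3) ≈ 5.1962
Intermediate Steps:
D(U) = 144 (D(U) = 24*6 = 144)
sqrt(R(p) + D(-169)) = sqrt(-1*117 + 144) = sqrt(-117 + 144) = sqrt(27) = 3*sqrt(3)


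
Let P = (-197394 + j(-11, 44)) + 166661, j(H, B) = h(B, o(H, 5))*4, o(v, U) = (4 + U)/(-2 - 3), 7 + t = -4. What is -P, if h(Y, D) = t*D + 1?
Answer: 153249/5 ≈ 30650.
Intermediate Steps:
t = -11 (t = -7 - 4 = -11)
o(v, U) = -⅘ - U/5 (o(v, U) = (4 + U)/(-5) = (4 + U)*(-⅕) = -⅘ - U/5)
h(Y, D) = 1 - 11*D (h(Y, D) = -11*D + 1 = 1 - 11*D)
j(H, B) = 416/5 (j(H, B) = (1 - 11*(-⅘ - ⅕*5))*4 = (1 - 11*(-⅘ - 1))*4 = (1 - 11*(-9/5))*4 = (1 + 99/5)*4 = (104/5)*4 = 416/5)
P = -153249/5 (P = (-197394 + 416/5) + 166661 = -986554/5 + 166661 = -153249/5 ≈ -30650.)
-P = -1*(-153249/5) = 153249/5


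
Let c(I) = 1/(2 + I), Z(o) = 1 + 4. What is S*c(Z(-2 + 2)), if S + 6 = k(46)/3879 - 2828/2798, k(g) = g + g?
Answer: -37916524/37987047 ≈ -0.99814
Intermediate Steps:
k(g) = 2*g
Z(o) = 5
S = -37916524/5426721 (S = -6 + ((2*46)/3879 - 2828/2798) = -6 + (92*(1/3879) - 2828*1/2798) = -6 + (92/3879 - 1414/1399) = -6 - 5356198/5426721 = -37916524/5426721 ≈ -6.9870)
S*c(Z(-2 + 2)) = -37916524/(5426721*(2 + 5)) = -37916524/5426721/7 = -37916524/5426721*⅐ = -37916524/37987047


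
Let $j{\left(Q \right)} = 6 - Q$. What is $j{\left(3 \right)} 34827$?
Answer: $104481$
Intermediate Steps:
$j{\left(3 \right)} 34827 = \left(6 - 3\right) 34827 = 3 \cdot 34827 = 104481$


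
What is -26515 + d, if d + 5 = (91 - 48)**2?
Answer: -24671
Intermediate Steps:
d = 1844 (d = -5 + (91 - 48)**2 = -5 + 43**2 = -5 + 1849 = 1844)
-26515 + d = -26515 + 1844 = -24671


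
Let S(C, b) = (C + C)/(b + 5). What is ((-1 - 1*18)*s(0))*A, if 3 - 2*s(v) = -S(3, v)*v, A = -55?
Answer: 3135/2 ≈ 1567.5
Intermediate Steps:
S(C, b) = 2*C/(5 + b) (S(C, b) = (2*C)/(5 + b) = 2*C/(5 + b))
s(v) = 3/2 + 3*v/(5 + v) (s(v) = 3/2 - (-1)*(2*3/(5 + v))*v/2 = 3/2 - (-1)*(6/(5 + v))*v/2 = 3/2 - (-1)*6*v/(5 + v)/2 = 3/2 - (-3)*v/(5 + v) = 3/2 + 3*v/(5 + v))
((-1 - 1*18)*s(0))*A = ((-1 - 1*18)*(3*(5 + 3*0)/(2*(5 + 0))))*(-55) = ((-1 - 18)*((3/2)*(5 + 0)/5))*(-55) = -57*5/(2*5)*(-55) = -19*3/2*(-55) = -57/2*(-55) = 3135/2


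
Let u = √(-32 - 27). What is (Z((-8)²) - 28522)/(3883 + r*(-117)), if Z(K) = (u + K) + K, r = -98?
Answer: -28394/15349 + I*√59/15349 ≈ -1.8499 + 0.00050043*I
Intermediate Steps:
u = I*√59 (u = √(-59) = I*√59 ≈ 7.6811*I)
Z(K) = 2*K + I*√59 (Z(K) = (I*√59 + K) + K = (K + I*√59) + K = 2*K + I*√59)
(Z((-8)²) - 28522)/(3883 + r*(-117)) = ((2*(-8)² + I*√59) - 28522)/(3883 - 98*(-117)) = ((2*64 + I*√59) - 28522)/(3883 + 11466) = ((128 + I*√59) - 28522)/15349 = (-28394 + I*√59)*(1/15349) = -28394/15349 + I*√59/15349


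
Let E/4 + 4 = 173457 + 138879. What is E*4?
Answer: 4997312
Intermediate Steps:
E = 1249328 (E = -16 + 4*(173457 + 138879) = -16 + 4*312336 = -16 + 1249344 = 1249328)
E*4 = 1249328*4 = 4997312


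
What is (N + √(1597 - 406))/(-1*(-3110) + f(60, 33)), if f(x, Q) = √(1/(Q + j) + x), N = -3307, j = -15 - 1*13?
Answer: -51423850/48360199 - √1792455/48360199 + 3307*√1505/48360199 + 15550*√1191/48360199 ≈ -1.0496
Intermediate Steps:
j = -28 (j = -15 - 13 = -28)
f(x, Q) = √(x + 1/(-28 + Q)) (f(x, Q) = √(1/(Q - 28) + x) = √(1/(-28 + Q) + x) = √(x + 1/(-28 + Q)))
(N + √(1597 - 406))/(-1*(-3110) + f(60, 33)) = (-3307 + √(1597 - 406))/(-1*(-3110) + √((1 + 60*(-28 + 33))/(-28 + 33))) = (-3307 + √1191)/(3110 + √((1 + 60*5)/5)) = (-3307 + √1191)/(3110 + √((1 + 300)/5)) = (-3307 + √1191)/(3110 + √((⅕)*301)) = (-3307 + √1191)/(3110 + √(301/5)) = (-3307 + √1191)/(3110 + √1505/5)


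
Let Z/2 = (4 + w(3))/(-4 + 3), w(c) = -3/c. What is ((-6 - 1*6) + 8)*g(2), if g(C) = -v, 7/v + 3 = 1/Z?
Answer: -168/19 ≈ -8.8421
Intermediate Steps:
Z = -6 (Z = 2*((4 - 3/3)/(-4 + 3)) = 2*((4 - 3*⅓)/(-1)) = 2*((4 - 1)*(-1)) = 2*(3*(-1)) = 2*(-3) = -6)
v = -42/19 (v = 7/(-3 + 1/(-6)) = 7/(-3 - ⅙) = 7/(-19/6) = 7*(-6/19) = -42/19 ≈ -2.2105)
g(C) = 42/19 (g(C) = -1*(-42/19) = 42/19)
((-6 - 1*6) + 8)*g(2) = ((-6 - 1*6) + 8)*(42/19) = ((-6 - 6) + 8)*(42/19) = (-12 + 8)*(42/19) = -4*42/19 = -168/19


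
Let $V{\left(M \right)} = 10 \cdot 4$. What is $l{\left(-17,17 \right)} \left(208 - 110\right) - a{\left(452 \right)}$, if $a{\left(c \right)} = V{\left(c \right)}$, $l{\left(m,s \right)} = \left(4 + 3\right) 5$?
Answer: $3390$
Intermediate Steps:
$l{\left(m,s \right)} = 35$ ($l{\left(m,s \right)} = 7 \cdot 5 = 35$)
$V{\left(M \right)} = 40$
$a{\left(c \right)} = 40$
$l{\left(-17,17 \right)} \left(208 - 110\right) - a{\left(452 \right)} = 35 \left(208 - 110\right) - 40 = 35 \cdot 98 - 40 = 3430 - 40 = 3390$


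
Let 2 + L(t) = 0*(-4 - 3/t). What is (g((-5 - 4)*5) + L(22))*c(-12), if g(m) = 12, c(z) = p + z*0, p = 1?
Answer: 10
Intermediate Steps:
c(z) = 1 (c(z) = 1 + z*0 = 1 + 0 = 1)
L(t) = -2 (L(t) = -2 + 0*(-4 - 3/t) = -2 + 0 = -2)
(g((-5 - 4)*5) + L(22))*c(-12) = (12 - 2)*1 = 10*1 = 10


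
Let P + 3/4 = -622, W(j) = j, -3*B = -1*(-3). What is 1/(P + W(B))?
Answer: -4/2495 ≈ -0.0016032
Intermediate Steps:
B = -1 (B = -(-1)*(-3)/3 = -⅓*3 = -1)
P = -2491/4 (P = -¾ - 622 = -2491/4 ≈ -622.75)
1/(P + W(B)) = 1/(-2491/4 - 1) = 1/(-2495/4) = -4/2495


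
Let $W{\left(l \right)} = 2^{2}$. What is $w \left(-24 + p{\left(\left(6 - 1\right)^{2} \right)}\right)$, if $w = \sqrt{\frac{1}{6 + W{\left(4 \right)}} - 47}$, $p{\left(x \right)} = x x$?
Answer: $\frac{601 i \sqrt{4690}}{10} \approx 4115.9 i$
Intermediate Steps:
$W{\left(l \right)} = 4$
$p{\left(x \right)} = x^{2}$
$w = \frac{i \sqrt{4690}}{10}$ ($w = \sqrt{\frac{1}{6 + 4} - 47} = \sqrt{\frac{1}{10} - 47} = \sqrt{- \frac{469}{10}} = \frac{i \sqrt{4690}}{10} \approx 6.8484 i$)
$w \left(-24 + p{\left(\left(6 - 1\right)^{2} \right)}\right) = \frac{i \sqrt{4690}}{10} \left(-24 + \left(\left(6 - 1\right)^{2}\right)^{2}\right) = \frac{i \sqrt{4690}}{10} \left(-24 + \left(5^{2}\right)^{2}\right) = \frac{i \sqrt{4690}}{10} \left(-24 + 25^{2}\right) = \frac{i \sqrt{4690}}{10} \left(-24 + 625\right) = \frac{i \sqrt{4690}}{10} \cdot 601 = \frac{601 i \sqrt{4690}}{10}$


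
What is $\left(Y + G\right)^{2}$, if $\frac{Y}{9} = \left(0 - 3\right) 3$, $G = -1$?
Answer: $6724$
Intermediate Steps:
$Y = -81$ ($Y = 9 \left(0 - 3\right) 3 = 9 \left(\left(-3\right) 3\right) = 9 \left(-9\right) = -81$)
$\left(Y + G\right)^{2} = \left(-81 - 1\right)^{2} = \left(-82\right)^{2} = 6724$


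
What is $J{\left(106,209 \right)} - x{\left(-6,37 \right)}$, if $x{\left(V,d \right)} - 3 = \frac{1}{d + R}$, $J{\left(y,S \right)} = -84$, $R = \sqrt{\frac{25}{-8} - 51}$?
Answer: $\frac{- 87 \sqrt{866} + 12880 i}{\sqrt{866} - 148 i} \approx -87.026 + 0.0051696 i$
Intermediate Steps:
$R = \frac{i \sqrt{866}}{4}$ ($R = \sqrt{25 \left(- \frac{1}{8}\right) - 51} = \sqrt{- \frac{25}{8} - 51} = \sqrt{- \frac{433}{8}} = \frac{i \sqrt{866}}{4} \approx 7.357 i$)
$x{\left(V,d \right)} = 3 + \frac{1}{d + \frac{i \sqrt{866}}{4}}$
$J{\left(106,209 \right)} - x{\left(-6,37 \right)} = -84 - \frac{4 + 12 \cdot 37 + 3 i \sqrt{866}}{4 \cdot 37 + i \sqrt{866}} = -84 - \frac{4 + 444 + 3 i \sqrt{866}}{148 + i \sqrt{866}} = -84 - \frac{448 + 3 i \sqrt{866}}{148 + i \sqrt{866}}$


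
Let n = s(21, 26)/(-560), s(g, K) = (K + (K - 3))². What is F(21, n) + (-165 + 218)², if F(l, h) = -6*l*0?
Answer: 2809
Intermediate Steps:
s(g, K) = (-3 + 2*K)² (s(g, K) = (K + (-3 + K))² = (-3 + 2*K)²)
n = -343/80 (n = (-3 + 2*26)²/(-560) = (-3 + 52)²*(-1/560) = 49²*(-1/560) = 2401*(-1/560) = -343/80 ≈ -4.2875)
F(l, h) = 0
F(21, n) + (-165 + 218)² = 0 + (-165 + 218)² = 0 + 53² = 0 + 2809 = 2809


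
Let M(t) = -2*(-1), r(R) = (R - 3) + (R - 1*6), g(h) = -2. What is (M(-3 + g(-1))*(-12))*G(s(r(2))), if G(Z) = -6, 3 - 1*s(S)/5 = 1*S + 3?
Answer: 144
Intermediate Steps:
r(R) = -9 + 2*R (r(R) = (-3 + R) + (R - 6) = (-3 + R) + (-6 + R) = -9 + 2*R)
s(S) = -5*S (s(S) = 15 - 5*(1*S + 3) = 15 - 5*(S + 3) = 15 - 5*(3 + S) = 15 + (-15 - 5*S) = -5*S)
M(t) = 2
(M(-3 + g(-1))*(-12))*G(s(r(2))) = (2*(-12))*(-6) = -24*(-6) = 144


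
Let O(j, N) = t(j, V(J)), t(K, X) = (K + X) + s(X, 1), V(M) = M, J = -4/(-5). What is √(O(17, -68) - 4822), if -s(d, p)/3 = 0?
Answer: 3*I*√13345/5 ≈ 69.312*I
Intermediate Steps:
J = ⅘ (J = -4*(-⅕) = ⅘ ≈ 0.80000)
s(d, p) = 0 (s(d, p) = -3*0 = 0)
t(K, X) = K + X (t(K, X) = (K + X) + 0 = K + X)
O(j, N) = ⅘ + j (O(j, N) = j + ⅘ = ⅘ + j)
√(O(17, -68) - 4822) = √((⅘ + 17) - 4822) = √(89/5 - 4822) = √(-24021/5) = 3*I*√13345/5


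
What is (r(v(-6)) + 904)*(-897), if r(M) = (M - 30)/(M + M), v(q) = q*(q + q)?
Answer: -6489197/8 ≈ -8.1115e+5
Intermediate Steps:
v(q) = 2*q**2 (v(q) = q*(2*q) = 2*q**2)
r(M) = (-30 + M)/(2*M) (r(M) = (-30 + M)/((2*M)) = (-30 + M)*(1/(2*M)) = (-30 + M)/(2*M))
(r(v(-6)) + 904)*(-897) = ((-30 + 2*(-6)**2)/(2*((2*(-6)**2))) + 904)*(-897) = ((-30 + 2*36)/(2*((2*36))) + 904)*(-897) = ((1/2)*(-30 + 72)/72 + 904)*(-897) = ((1/2)*(1/72)*42 + 904)*(-897) = (7/24 + 904)*(-897) = (21703/24)*(-897) = -6489197/8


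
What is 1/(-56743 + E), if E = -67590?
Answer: -1/124333 ≈ -8.0429e-6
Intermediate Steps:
1/(-56743 + E) = 1/(-56743 - 67590) = 1/(-124333) = -1/124333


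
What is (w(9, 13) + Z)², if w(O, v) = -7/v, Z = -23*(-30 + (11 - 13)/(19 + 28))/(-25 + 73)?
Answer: 10322356801/53758224 ≈ 192.01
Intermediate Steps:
Z = 8119/564 (Z = -23/(48/(-30 - 2/47)) = -23/(48/(-1412/47)) = -23/(48*(-47/1412)) = -23/(-564/353) = -23*(-353/564) = 8119/564 ≈ 14.395)
(w(9, 13) + Z)² = (-7/13 + 8119/564)² = (101599/7332)² = 10322356801/53758224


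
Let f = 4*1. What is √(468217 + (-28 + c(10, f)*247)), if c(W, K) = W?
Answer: √470659 ≈ 686.05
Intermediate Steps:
f = 4
√(468217 + (-28 + c(10, f)*247)) = √(468217 + (-28 + 10*247)) = √(468217 + (-28 + 2470)) = √(468217 + 2442) = √470659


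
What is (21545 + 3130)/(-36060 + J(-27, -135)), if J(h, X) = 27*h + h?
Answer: -8225/12272 ≈ -0.67023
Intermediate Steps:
J(h, X) = 28*h
(21545 + 3130)/(-36060 + J(-27, -135)) = (21545 + 3130)/(-36060 + 28*(-27)) = 24675/(-36060 - 756) = 24675/(-36816) = 24675*(-1/36816) = -8225/12272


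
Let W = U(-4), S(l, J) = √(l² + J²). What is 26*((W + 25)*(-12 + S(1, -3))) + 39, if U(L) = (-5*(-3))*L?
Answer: 10959 - 910*√10 ≈ 8081.3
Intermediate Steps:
S(l, J) = √(J² + l²)
U(L) = 15*L
W = -60 (W = 15*(-4) = -60)
26*((W + 25)*(-12 + S(1, -3))) + 39 = 26*((-60 + 25)*(-12 + √((-3)² + 1²))) + 39 = 26*(-35*(-12 + √(9 + 1))) + 39 = 26*(-35*(-12 + √10)) + 39 = 26*(420 - 35*√10) + 39 = (10920 - 910*√10) + 39 = 10959 - 910*√10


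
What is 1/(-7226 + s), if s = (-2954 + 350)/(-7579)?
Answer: -7579/54763250 ≈ -0.00013840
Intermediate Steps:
s = 2604/7579 (s = -2604*(-1/7579) = 2604/7579 ≈ 0.34358)
1/(-7226 + s) = 1/(-7226 + 2604/7579) = 1/(-54763250/7579) = -7579/54763250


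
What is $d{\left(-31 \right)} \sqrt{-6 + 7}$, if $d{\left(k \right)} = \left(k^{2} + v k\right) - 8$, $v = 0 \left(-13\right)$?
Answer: $953$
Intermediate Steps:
$v = 0$
$d{\left(k \right)} = -8 + k^{2}$ ($d{\left(k \right)} = \left(k^{2} + 0 k\right) - 8 = \left(k^{2} + 0\right) - 8 = k^{2} - 8 = -8 + k^{2}$)
$d{\left(-31 \right)} \sqrt{-6 + 7} = \left(-8 + \left(-31\right)^{2}\right) \sqrt{-6 + 7} = \left(-8 + 961\right) \sqrt{1} = 953 \cdot 1 = 953$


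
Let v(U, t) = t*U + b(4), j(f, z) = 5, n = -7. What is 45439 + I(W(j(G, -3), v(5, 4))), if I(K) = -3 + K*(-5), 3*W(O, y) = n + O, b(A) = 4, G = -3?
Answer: 136318/3 ≈ 45439.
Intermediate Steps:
v(U, t) = 4 + U*t (v(U, t) = t*U + 4 = U*t + 4 = 4 + U*t)
W(O, y) = -7/3 + O/3 (W(O, y) = (-7 + O)/3 = -7/3 + O/3)
I(K) = -3 - 5*K
45439 + I(W(j(G, -3), v(5, 4))) = 45439 + (-3 - 5*(-7/3 + (1/3)*5)) = 45439 + (-3 - 5*(-7/3 + 5/3)) = 45439 + (-3 - 5*(-2/3)) = 45439 + (-3 + 10/3) = 45439 + 1/3 = 136318/3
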